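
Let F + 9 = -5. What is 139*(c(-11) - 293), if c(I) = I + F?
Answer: -44202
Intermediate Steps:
F = -14 (F = -9 - 5 = -14)
c(I) = -14 + I (c(I) = I - 14 = -14 + I)
139*(c(-11) - 293) = 139*((-14 - 11) - 293) = 139*(-25 - 293) = 139*(-318) = -44202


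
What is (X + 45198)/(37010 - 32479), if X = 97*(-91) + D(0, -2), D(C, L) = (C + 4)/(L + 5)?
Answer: 109117/13593 ≈ 8.0274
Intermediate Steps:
D(C, L) = (4 + C)/(5 + L)
X = -26477/3 (X = 97*(-91) + (4 + 0)/(5 - 2) = -8827 + 4/3 = -26477/3 ≈ -8825.7)
(X + 45198)/(37010 - 32479) = (-26477/3 + 45198)/(37010 - 32479) = (109117/3)/4531 = (109117/3)*(1/4531) = 109117/13593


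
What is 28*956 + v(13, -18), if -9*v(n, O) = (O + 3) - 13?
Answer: 240940/9 ≈ 26771.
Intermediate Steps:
v(n, O) = 10/9 - O/9 (v(n, O) = -((O + 3) - 13)/9 = -((3 + O) - 13)/9 = -(-10 + O)/9 = 10/9 - O/9)
28*956 + v(13, -18) = 28*956 + (10/9 - 1/9*(-18)) = 26768 + (10/9 + 2) = 26768 + 28/9 = 240940/9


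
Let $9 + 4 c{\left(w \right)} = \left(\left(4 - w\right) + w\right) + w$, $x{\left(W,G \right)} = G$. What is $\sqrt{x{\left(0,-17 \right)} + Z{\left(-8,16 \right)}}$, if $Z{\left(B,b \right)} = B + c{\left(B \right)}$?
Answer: $\frac{i \sqrt{113}}{2} \approx 5.3151 i$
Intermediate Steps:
$c{\left(w \right)} = - \frac{5}{4} + \frac{w}{4}$ ($c{\left(w \right)} = - \frac{9}{4} + \frac{\left(\left(4 - w\right) + w\right) + w}{4} = - \frac{9}{4} + \frac{4 + w}{4} = - \frac{9}{4} + \left(1 + \frac{w}{4}\right) = - \frac{5}{4} + \frac{w}{4}$)
$Z{\left(B,b \right)} = - \frac{5}{4} + \frac{5 B}{4}$ ($Z{\left(B,b \right)} = B + \left(- \frac{5}{4} + \frac{B}{4}\right) = - \frac{5}{4} + \frac{5 B}{4}$)
$\sqrt{x{\left(0,-17 \right)} + Z{\left(-8,16 \right)}} = \sqrt{-17 + \left(- \frac{5}{4} + \frac{5}{4} \left(-8\right)\right)} = \sqrt{-17 - \frac{45}{4}} = \sqrt{- \frac{113}{4}} = \frac{i \sqrt{113}}{2}$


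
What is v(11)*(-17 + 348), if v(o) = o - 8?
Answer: 993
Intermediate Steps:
v(o) = -8 + o
v(11)*(-17 + 348) = (-8 + 11)*(-17 + 348) = 3*331 = 993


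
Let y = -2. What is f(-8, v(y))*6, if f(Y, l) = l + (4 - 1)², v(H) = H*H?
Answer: 78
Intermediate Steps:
v(H) = H²
f(Y, l) = 9 + l (f(Y, l) = l + 3² = l + 9 = 9 + l)
f(-8, v(y))*6 = (9 + (-2)²)*6 = (9 + 4)*6 = 13*6 = 78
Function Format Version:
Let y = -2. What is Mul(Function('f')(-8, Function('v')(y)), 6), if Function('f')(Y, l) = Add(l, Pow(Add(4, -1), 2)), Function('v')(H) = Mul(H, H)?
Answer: 78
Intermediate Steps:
Function('v')(H) = Pow(H, 2)
Function('f')(Y, l) = Add(9, l) (Function('f')(Y, l) = Add(l, Pow(3, 2)) = Add(l, 9) = Add(9, l))
Mul(Function('f')(-8, Function('v')(y)), 6) = Mul(Add(9, Pow(-2, 2)), 6) = Mul(Add(9, 4), 6) = Mul(13, 6) = 78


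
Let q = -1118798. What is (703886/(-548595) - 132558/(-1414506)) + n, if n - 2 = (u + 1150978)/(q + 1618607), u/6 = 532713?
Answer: 204879821774917757/21547069181636535 ≈ 9.5085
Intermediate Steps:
u = 3196278 (u = 6*532713 = 3196278)
n = 5346874/499809 (n = 2 + (3196278 + 1150978)/(-1118798 + 1618607) = 2 + 4347256/499809 = 5346874/499809 ≈ 10.698)
(703886/(-548595) - 132558/(-1414506)) + n = (703886/(-548595) - 132558/(-1414506)) + 5346874/499809 = (703886*(-1/548595) - 132558*(-1/1414506)) + 5346874/499809 = (-703886/548595 + 22093/235751) + 5346874/499809 = -153821719051/129331819845 + 5346874/499809 = 204879821774917757/21547069181636535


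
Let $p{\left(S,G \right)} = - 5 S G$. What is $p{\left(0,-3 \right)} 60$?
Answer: $0$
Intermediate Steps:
$p{\left(S,G \right)} = - 5 G S$
$p{\left(0,-3 \right)} 60 = \left(-5\right) \left(-3\right) 0 \cdot 60 = 0 \cdot 60 = 0$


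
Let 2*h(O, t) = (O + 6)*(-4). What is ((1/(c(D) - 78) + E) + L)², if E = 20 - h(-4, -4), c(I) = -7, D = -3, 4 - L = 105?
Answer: 42850116/7225 ≈ 5930.8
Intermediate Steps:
L = -101 (L = 4 - 1*105 = 4 - 105 = -101)
h(O, t) = -12 - 2*O (h(O, t) = ((O + 6)*(-4))/2 = ((6 + O)*(-4))/2 = (-24 - 4*O)/2 = -12 - 2*O)
E = 24 (E = 20 - (-12 - 2*(-4)) = 20 - (-12 + 8) = 20 - 1*(-4) = 20 + 4 = 24)
((1/(c(D) - 78) + E) + L)² = ((1/(-7 - 78) + 24) - 101)² = ((1/(-85) + 24) - 101)² = ((-1/85 + 24) - 101)² = (2039/85 - 101)² = (-6546/85)² = 42850116/7225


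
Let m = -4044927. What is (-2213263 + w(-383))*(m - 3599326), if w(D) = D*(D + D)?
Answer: 14676086670905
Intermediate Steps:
w(D) = 2*D**2 (w(D) = D*(2*D) = 2*D**2)
(-2213263 + w(-383))*(m - 3599326) = (-2213263 + 2*(-383)**2)*(-4044927 - 3599326) = (-2213263 + 2*146689)*(-7644253) = (-2213263 + 293378)*(-7644253) = -1919885*(-7644253) = 14676086670905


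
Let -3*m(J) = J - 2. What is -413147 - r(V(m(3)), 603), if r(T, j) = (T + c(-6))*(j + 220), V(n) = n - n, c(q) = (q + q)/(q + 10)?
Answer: -410678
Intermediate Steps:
m(J) = 2/3 - J/3 (m(J) = -(J - 2)/3 = -(-2 + J)/3 = 2/3 - J/3)
c(q) = 2*q/(10 + q) (c(q) = (2*q)/(10 + q) = 2*q/(10 + q))
V(n) = 0
r(T, j) = (-3 + T)*(220 + j) (r(T, j) = (T + 2*(-6)/(10 - 6))*(j + 220) = (T + 2*(-6)/4)*(220 + j) = (T + 2*(-6)*(1/4))*(220 + j) = (T - 3)*(220 + j) = (-3 + T)*(220 + j))
-413147 - r(V(m(3)), 603) = -413147 - (-660 - 3*603 + 220*0 + 0*603) = -413147 - (-660 - 1809 + 0 + 0) = -413147 - 1*(-2469) = -413147 + 2469 = -410678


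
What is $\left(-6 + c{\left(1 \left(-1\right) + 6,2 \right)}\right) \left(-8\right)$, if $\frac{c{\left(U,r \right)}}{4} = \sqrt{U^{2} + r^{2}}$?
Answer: $48 - 32 \sqrt{29} \approx -124.33$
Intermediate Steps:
$c{\left(U,r \right)} = 4 \sqrt{U^{2} + r^{2}}$
$\left(-6 + c{\left(1 \left(-1\right) + 6,2 \right)}\right) \left(-8\right) = \left(-6 + 4 \sqrt{\left(1 \left(-1\right) + 6\right)^{2} + 2^{2}}\right) \left(-8\right) = \left(-6 + 4 \sqrt{\left(-1 + 6\right)^{2} + 4}\right) \left(-8\right) = \left(-6 + 4 \sqrt{5^{2} + 4}\right) \left(-8\right) = \left(-6 + 4 \sqrt{25 + 4}\right) \left(-8\right) = \left(-6 + 4 \sqrt{29}\right) \left(-8\right) = 48 - 32 \sqrt{29}$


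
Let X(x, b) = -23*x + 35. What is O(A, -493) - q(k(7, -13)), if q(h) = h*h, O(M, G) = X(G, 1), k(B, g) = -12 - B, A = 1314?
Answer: 11013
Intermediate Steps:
X(x, b) = 35 - 23*x
O(M, G) = 35 - 23*G
q(h) = h²
O(A, -493) - q(k(7, -13)) = (35 - 23*(-493)) - (-12 - 1*7)² = (35 + 11339) - (-12 - 7)² = 11374 - 1*(-19)² = 11374 - 1*361 = 11374 - 361 = 11013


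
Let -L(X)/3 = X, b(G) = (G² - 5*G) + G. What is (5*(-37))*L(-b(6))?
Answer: -6660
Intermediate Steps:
b(G) = G² - 4*G
L(X) = -3*X
(5*(-37))*L(-b(6)) = (5*(-37))*(-(-3)*6*(-4 + 6)) = -(-555)*(-6*2) = -(-555)*(-1*12) = -(-555)*(-12) = -185*36 = -6660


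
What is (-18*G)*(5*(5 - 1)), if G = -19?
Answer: 6840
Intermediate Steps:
(-18*G)*(5*(5 - 1)) = (-18*(-19))*(5*(5 - 1)) = 342*(5*4) = 342*20 = 6840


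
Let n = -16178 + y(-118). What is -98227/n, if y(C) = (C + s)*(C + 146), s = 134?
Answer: 98227/15730 ≈ 6.2446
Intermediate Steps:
y(C) = (134 + C)*(146 + C) (y(C) = (C + 134)*(C + 146) = (134 + C)*(146 + C))
n = -15730 (n = -16178 + (19564 + (-118)**2 + 280*(-118)) = -16178 + (19564 + 13924 - 33040) = -16178 + 448 = -15730)
-98227/n = -98227/(-15730) = -98227*(-1/15730) = 98227/15730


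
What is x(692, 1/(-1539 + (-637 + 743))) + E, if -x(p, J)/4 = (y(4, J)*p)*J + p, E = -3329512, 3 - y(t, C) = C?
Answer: -6842788422520/2053489 ≈ -3.3323e+6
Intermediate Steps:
y(t, C) = 3 - C
x(p, J) = -4*p - 4*J*p*(3 - J) (x(p, J) = -4*(((3 - J)*p)*J + p) = -4*((p*(3 - J))*J + p) = -4*(J*p*(3 - J) + p) = -4*(p + J*p*(3 - J)) = -4*p - 4*J*p*(3 - J))
x(692, 1/(-1539 + (-637 + 743))) + E = 4*692*(-1 + (-3 + 1/(-1539 + (-637 + 743)))/(-1539 + (-637 + 743))) - 3329512 = 4*692*(-1 + (-3 + 1/(-1539 + 106))/(-1539 + 106)) - 3329512 = 4*692*(-1 + (-3 + 1/(-1433))/(-1433)) - 3329512 = 4*692*(-1 - (-3 - 1/1433)/1433) - 3329512 = 4*692*(-1 - 1/1433*(-4300/1433)) - 3329512 = 4*692*(-1 + 4300/2053489) - 3329512 = 4*692*(-2049189/2053489) - 3329512 = -5672155152/2053489 - 3329512 = -6842788422520/2053489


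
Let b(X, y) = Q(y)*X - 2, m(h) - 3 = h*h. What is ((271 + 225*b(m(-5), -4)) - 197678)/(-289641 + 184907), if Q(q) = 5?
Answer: 166357/104734 ≈ 1.5884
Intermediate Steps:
m(h) = 3 + h² (m(h) = 3 + h*h = 3 + h²)
b(X, y) = -2 + 5*X (b(X, y) = 5*X - 2 = -2 + 5*X)
((271 + 225*b(m(-5), -4)) - 197678)/(-289641 + 184907) = ((271 + 225*(-2 + 5*(3 + (-5)²))) - 197678)/(-289641 + 184907) = ((271 + 225*(-2 + 5*(3 + 25))) - 197678)/(-104734) = ((271 + 225*(-2 + 5*28)) - 197678)*(-1/104734) = ((271 + 225*(-2 + 140)) - 197678)*(-1/104734) = ((271 + 225*138) - 197678)*(-1/104734) = ((271 + 31050) - 197678)*(-1/104734) = (31321 - 197678)*(-1/104734) = -166357*(-1/104734) = 166357/104734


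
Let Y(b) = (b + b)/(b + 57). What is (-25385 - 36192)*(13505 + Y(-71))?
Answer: -5825553662/7 ≈ -8.3222e+8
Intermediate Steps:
Y(b) = 2*b/(57 + b) (Y(b) = (2*b)/(57 + b) = 2*b/(57 + b))
(-25385 - 36192)*(13505 + Y(-71)) = (-25385 - 36192)*(13505 + 2*(-71)/(57 - 71)) = -61577*(13505 + 2*(-71)/(-14)) = -61577*(13505 + 2*(-71)*(-1/14)) = -61577*(13505 + 71/7) = -61577*94606/7 = -5825553662/7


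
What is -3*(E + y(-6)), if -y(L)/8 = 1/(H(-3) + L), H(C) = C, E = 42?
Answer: -386/3 ≈ -128.67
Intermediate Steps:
y(L) = -8/(-3 + L)
-3*(E + y(-6)) = -3*(42 - 8/(-3 - 6)) = -3*(42 - 8/(-9)) = -3*(42 - 8*(-⅑)) = -3*(42 + 8/9) = -3*386/9 = -386/3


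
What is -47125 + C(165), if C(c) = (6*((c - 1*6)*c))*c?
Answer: 25925525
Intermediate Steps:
C(c) = 6*c**2*(-6 + c) (C(c) = (6*((c - 6)*c))*c = (6*((-6 + c)*c))*c = (6*(c*(-6 + c)))*c = (6*c*(-6 + c))*c = 6*c**2*(-6 + c))
-47125 + C(165) = -47125 + 6*165**2*(-6 + 165) = -47125 + 6*27225*159 = -47125 + 25972650 = 25925525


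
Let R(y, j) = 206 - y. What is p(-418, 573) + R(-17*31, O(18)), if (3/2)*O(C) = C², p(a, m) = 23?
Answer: 756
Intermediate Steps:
O(C) = 2*C²/3
p(-418, 573) + R(-17*31, O(18)) = 23 + (206 - (-17)*31) = 23 + (206 - 1*(-527)) = 23 + (206 + 527) = 23 + 733 = 756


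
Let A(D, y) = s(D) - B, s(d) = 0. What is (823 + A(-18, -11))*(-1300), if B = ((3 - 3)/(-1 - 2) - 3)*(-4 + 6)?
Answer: -1077700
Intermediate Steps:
B = -6 (B = (0/(-3) - 3)*2 = (0*(-1/3) - 3)*2 = (0 - 3)*2 = -3*2 = -6)
A(D, y) = 6 (A(D, y) = 0 - 1*(-6) = 0 + 6 = 6)
(823 + A(-18, -11))*(-1300) = (823 + 6)*(-1300) = 829*(-1300) = -1077700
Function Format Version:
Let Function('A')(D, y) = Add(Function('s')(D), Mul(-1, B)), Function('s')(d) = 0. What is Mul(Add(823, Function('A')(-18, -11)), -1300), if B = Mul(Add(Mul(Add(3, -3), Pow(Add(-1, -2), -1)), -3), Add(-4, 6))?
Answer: -1077700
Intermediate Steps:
B = -6 (B = Mul(Add(Mul(0, Pow(-3, -1)), -3), 2) = Mul(Add(Mul(0, Rational(-1, 3)), -3), 2) = Mul(Add(0, -3), 2) = Mul(-3, 2) = -6)
Function('A')(D, y) = 6 (Function('A')(D, y) = Add(0, Mul(-1, -6)) = Add(0, 6) = 6)
Mul(Add(823, Function('A')(-18, -11)), -1300) = Mul(Add(823, 6), -1300) = Mul(829, -1300) = -1077700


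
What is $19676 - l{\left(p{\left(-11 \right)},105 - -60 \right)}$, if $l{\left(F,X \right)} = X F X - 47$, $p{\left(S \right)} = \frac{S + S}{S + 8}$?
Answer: $-179927$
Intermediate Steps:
$p{\left(S \right)} = \frac{2 S}{8 + S}$
$l{\left(F,X \right)} = -47 + F X^{2}$ ($l{\left(F,X \right)} = F X X - 47 = F X^{2} - 47 = -47 + F X^{2}$)
$19676 - l{\left(p{\left(-11 \right)},105 - -60 \right)} = 19676 - \left(-47 + 2 \left(-11\right) \frac{1}{8 - 11} \left(105 - -60\right)^{2}\right) = 19676 - \left(-47 + 2 \left(-11\right) \frac{1}{-3} \left(105 + 60\right)^{2}\right) = 19676 - \left(-47 + 2 \left(-11\right) \left(- \frac{1}{3}\right) 165^{2}\right) = 19676 - \left(-47 + \frac{22}{3} \cdot 27225\right) = 19676 - \left(-47 + 199650\right) = 19676 - 199603 = -179927$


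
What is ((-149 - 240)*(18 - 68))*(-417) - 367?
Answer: -8111017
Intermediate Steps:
((-149 - 240)*(18 - 68))*(-417) - 367 = -389*(-50)*(-417) - 367 = 19450*(-417) - 367 = -8110650 - 367 = -8111017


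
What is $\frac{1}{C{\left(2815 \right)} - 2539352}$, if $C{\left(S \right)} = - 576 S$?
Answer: $- \frac{1}{4160792} \approx -2.4034 \cdot 10^{-7}$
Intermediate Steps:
$\frac{1}{C{\left(2815 \right)} - 2539352} = \frac{1}{\left(-576\right) 2815 - 2539352} = \frac{1}{-1621440 - 2539352} = \frac{1}{-4160792} = - \frac{1}{4160792}$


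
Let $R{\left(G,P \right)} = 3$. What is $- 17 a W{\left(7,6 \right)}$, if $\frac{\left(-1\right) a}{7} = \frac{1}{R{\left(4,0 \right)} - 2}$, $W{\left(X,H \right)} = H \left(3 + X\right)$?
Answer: $7140$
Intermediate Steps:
$a = -7$ ($a = - \frac{7}{3 - 2} = - \frac{7}{1} = \left(-7\right) 1 = -7$)
$- 17 a W{\left(7,6 \right)} = \left(-17\right) \left(-7\right) 6 \left(3 + 7\right) = 119 \cdot 6 \cdot 10 = 119 \cdot 60 = 7140$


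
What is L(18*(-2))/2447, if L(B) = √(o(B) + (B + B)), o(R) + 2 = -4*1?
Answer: I*√78/2447 ≈ 0.0036092*I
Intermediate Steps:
o(R) = -6 (o(R) = -2 - 4*1 = -2 - 4 = -6)
L(B) = √(-6 + 2*B) (L(B) = √(-6 + (B + B)) = √(-6 + 2*B))
L(18*(-2))/2447 = √(-6 + 2*(18*(-2)))/2447 = √(-6 + 2*(-36))*(1/2447) = √(-6 - 72)*(1/2447) = √(-78)*(1/2447) = (I*√78)*(1/2447) = I*√78/2447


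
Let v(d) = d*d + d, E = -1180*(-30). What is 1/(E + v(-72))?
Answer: 1/40512 ≈ 2.4684e-5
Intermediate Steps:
E = 35400
v(d) = d + d² (v(d) = d² + d = d + d²)
1/(E + v(-72)) = 1/(35400 - 72*(1 - 72)) = 1/(35400 - 72*(-71)) = 1/(35400 + 5112) = 1/40512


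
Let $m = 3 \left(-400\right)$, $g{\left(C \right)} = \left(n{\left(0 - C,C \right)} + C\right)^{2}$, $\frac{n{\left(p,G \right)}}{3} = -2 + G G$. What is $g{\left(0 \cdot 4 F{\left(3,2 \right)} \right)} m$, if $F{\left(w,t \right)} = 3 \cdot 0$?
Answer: $-43200$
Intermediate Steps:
$n{\left(p,G \right)} = -6 + 3 G^{2}$ ($n{\left(p,G \right)} = 3 \left(-2 + G G\right) = 3 \left(-2 + G^{2}\right) = -6 + 3 G^{2}$)
$F{\left(w,t \right)} = 0$
$g{\left(C \right)} = \left(-6 + C + 3 C^{2}\right)^{2}$ ($g{\left(C \right)} = \left(\left(-6 + 3 C^{2}\right) + C\right)^{2} = \left(-6 + C + 3 C^{2}\right)^{2}$)
$m = -1200$
$g{\left(0 \cdot 4 F{\left(3,2 \right)} \right)} m = \left(-6 + 0 \cdot 4 \cdot 0 + 3 \left(0 \cdot 4 \cdot 0\right)^{2}\right)^{2} \left(-1200\right) = \left(-6 + 0 \cdot 0 + 3 \left(0 \cdot 0\right)^{2}\right)^{2} \left(-1200\right) = \left(-6 + 0 + 3 \cdot 0^{2}\right)^{2} \left(-1200\right) = \left(-6 + 0 + 3 \cdot 0\right)^{2} \left(-1200\right) = \left(-6 + 0 + 0\right)^{2} \left(-1200\right) = \left(-6\right)^{2} \left(-1200\right) = 36 \left(-1200\right) = -43200$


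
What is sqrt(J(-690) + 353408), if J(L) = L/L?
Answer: sqrt(353409) ≈ 594.48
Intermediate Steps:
J(L) = 1
sqrt(J(-690) + 353408) = sqrt(1 + 353408) = sqrt(353409)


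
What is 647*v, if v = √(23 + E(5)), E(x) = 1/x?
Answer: 1294*√145/5 ≈ 3116.4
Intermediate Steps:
E(x) = 1/x
v = 2*√145/5 (v = √(23 + 1/5) = √(23 + ⅕) = √(116/5) = 2*√145/5 ≈ 4.8166)
647*v = 647*(2*√145/5) = 1294*√145/5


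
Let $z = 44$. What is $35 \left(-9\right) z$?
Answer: $-13860$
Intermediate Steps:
$35 \left(-9\right) z = 35 \left(-9\right) 44 = \left(-315\right) 44 = -13860$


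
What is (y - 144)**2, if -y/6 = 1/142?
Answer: 104591529/5041 ≈ 20748.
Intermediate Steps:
y = -3/71 (y = -6/142 = -6*1/142 = -3/71 ≈ -0.042253)
(y - 144)**2 = (-3/71 - 144)**2 = (-10227/71)**2 = 104591529/5041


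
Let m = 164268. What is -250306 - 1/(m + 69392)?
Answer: -58486499961/233660 ≈ -2.5031e+5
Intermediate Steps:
-250306 - 1/(m + 69392) = -250306 - 1/(164268 + 69392) = -250306 - 1/233660 = -58486499961/233660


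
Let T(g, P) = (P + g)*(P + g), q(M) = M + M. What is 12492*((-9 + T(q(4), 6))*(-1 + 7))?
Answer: 14016024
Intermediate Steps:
q(M) = 2*M
T(g, P) = (P + g)²
12492*((-9 + T(q(4), 6))*(-1 + 7)) = 12492*((-9 + (6 + 2*4)²)*(-1 + 7)) = 12492*((-9 + (6 + 8)²)*6) = 12492*((-9 + 14²)*6) = 12492*((-9 + 196)*6) = 12492*(187*6) = 12492*1122 = 14016024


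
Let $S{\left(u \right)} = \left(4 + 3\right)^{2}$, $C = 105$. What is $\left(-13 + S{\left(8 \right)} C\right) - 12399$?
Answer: $-7267$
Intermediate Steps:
$S{\left(u \right)} = 49$ ($S{\left(u \right)} = 7^{2} = 49$)
$\left(-13 + S{\left(8 \right)} C\right) - 12399 = \left(-13 + 49 \cdot 105\right) - 12399 = \left(-13 + 5145\right) - 12399 = 5132 - 12399 = -7267$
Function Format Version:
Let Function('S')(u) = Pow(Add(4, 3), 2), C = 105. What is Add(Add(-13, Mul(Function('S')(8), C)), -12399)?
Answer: -7267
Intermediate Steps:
Function('S')(u) = 49 (Function('S')(u) = Pow(7, 2) = 49)
Add(Add(-13, Mul(Function('S')(8), C)), -12399) = Add(Add(-13, Mul(49, 105)), -12399) = Add(Add(-13, 5145), -12399) = Add(5132, -12399) = -7267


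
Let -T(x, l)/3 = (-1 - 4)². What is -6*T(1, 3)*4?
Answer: 1800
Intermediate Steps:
T(x, l) = -75 (T(x, l) = -3*(-1 - 4)² = -3*(-5)² = -3*25 = -75)
-6*T(1, 3)*4 = -6*(-75)*4 = 450*4 = 1800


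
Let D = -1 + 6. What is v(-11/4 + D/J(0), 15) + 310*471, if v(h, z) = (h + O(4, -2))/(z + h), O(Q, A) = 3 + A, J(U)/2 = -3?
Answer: 20003339/137 ≈ 1.4601e+5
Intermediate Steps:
J(U) = -6 (J(U) = 2*(-3) = -6)
D = 5
v(h, z) = (1 + h)/(h + z) (v(h, z) = (h + (3 - 2))/(z + h) = (h + 1)/(h + z) = (1 + h)/(h + z))
v(-11/4 + D/J(0), 15) + 310*471 = (1 + (-11/4 + 5/(-6)))/((-11/4 + 5/(-6)) + 15) + 310*471 = (1 + (-11*¼ + 5*(-⅙)))/((-11*¼ + 5*(-⅙)) + 15) + 146010 = (1 + (-11/4 - ⅚))/((-11/4 - ⅚) + 15) + 146010 = (1 - 43/12)/(-43/12 + 15) + 146010 = -31/12/(137/12) + 146010 = (12/137)*(-31/12) + 146010 = -31/137 + 146010 = 20003339/137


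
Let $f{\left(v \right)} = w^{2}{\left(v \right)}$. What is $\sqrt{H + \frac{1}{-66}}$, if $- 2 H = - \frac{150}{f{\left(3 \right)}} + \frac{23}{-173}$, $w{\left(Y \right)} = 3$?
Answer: $\frac{2 \sqrt{7591067}}{1903} \approx 2.8956$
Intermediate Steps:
$f{\left(v \right)} = 9$ ($f{\left(v \right)} = 3^{2} = 9$)
$H = \frac{8719}{1038}$ ($H = - \frac{- \frac{150}{9} + \frac{23}{-173}}{2} = - \frac{\left(-150\right) \frac{1}{9} + 23 \left(- \frac{1}{173}\right)}{2} = - \frac{- \frac{50}{3} - \frac{23}{173}}{2} = \left(- \frac{1}{2}\right) \left(- \frac{8719}{519}\right) = \frac{8719}{1038} \approx 8.3998$)
$\sqrt{H + \frac{1}{-66}} = \sqrt{\frac{8719}{1038} + \frac{1}{-66}} = \sqrt{\frac{8719}{1038} - \frac{1}{66}} = \sqrt{\frac{15956}{1903}} = \frac{2 \sqrt{7591067}}{1903}$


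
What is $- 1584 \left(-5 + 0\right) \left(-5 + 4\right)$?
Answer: $-7920$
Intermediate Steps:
$- 1584 \left(-5 + 0\right) \left(-5 + 4\right) = - 1584 \left(\left(-5\right) \left(-1\right)\right) = \left(-1584\right) 5 = -7920$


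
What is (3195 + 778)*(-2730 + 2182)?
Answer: -2177204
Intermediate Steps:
(3195 + 778)*(-2730 + 2182) = 3973*(-548) = -2177204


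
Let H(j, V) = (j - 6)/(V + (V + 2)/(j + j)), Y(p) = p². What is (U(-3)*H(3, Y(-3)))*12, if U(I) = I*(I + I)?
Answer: -3888/65 ≈ -59.815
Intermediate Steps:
U(I) = 2*I² (U(I) = I*(2*I) = 2*I²)
H(j, V) = (-6 + j)/(V + (2 + V)/(2*j)) (H(j, V) = (-6 + j)/(V + (2 + V)/((2*j))) = (-6 + j)/(V + (2 + V)*(1/(2*j))) = (-6 + j)/(V + (2 + V)/(2*j)))
(U(-3)*H(3, Y(-3)))*12 = ((2*(-3)²)*(2*3*(-6 + 3)/(2 + (-3)² + 2*(-3)²*3)))*12 = ((2*9)*(2*3*(-3)/(2 + 9 + 2*9*3)))*12 = (18*(2*3*(-3)/(2 + 9 + 54)))*12 = (18*(2*3*(-3)/65))*12 = (18*(2*3*(1/65)*(-3)))*12 = (18*(-18/65))*12 = -324/65*12 = -3888/65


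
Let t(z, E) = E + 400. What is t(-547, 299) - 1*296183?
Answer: -295484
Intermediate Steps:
t(z, E) = 400 + E
t(-547, 299) - 1*296183 = (400 + 299) - 1*296183 = 699 - 296183 = -295484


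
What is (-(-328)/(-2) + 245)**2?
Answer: 6561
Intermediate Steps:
(-(-328)/(-2) + 245)**2 = (-(-328)*(-1)/2 + 245)**2 = (-82*2 + 245)**2 = (-164 + 245)**2 = 81**2 = 6561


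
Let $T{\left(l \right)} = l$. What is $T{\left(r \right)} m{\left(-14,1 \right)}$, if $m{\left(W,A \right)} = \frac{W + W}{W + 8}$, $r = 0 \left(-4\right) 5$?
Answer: $0$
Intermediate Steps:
$r = 0$ ($r = 0 \cdot 5 = 0$)
$m{\left(W,A \right)} = \frac{2 W}{8 + W}$
$T{\left(r \right)} m{\left(-14,1 \right)} = 0 \cdot 2 \left(-14\right) \frac{1}{8 - 14} = 0 \cdot 2 \left(-14\right) \frac{1}{-6} = 0 \cdot 2 \left(-14\right) \left(- \frac{1}{6}\right) = 0 \cdot \frac{14}{3} = 0$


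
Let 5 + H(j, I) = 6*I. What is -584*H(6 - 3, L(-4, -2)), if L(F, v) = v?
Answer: 9928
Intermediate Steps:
H(j, I) = -5 + 6*I
-584*H(6 - 3, L(-4, -2)) = -584*(-5 + 6*(-2)) = -584*(-5 - 12) = -584*(-17) = 9928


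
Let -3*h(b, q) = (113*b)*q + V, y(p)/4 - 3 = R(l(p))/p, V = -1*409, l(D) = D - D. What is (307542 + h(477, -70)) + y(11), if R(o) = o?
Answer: 4696141/3 ≈ 1.5654e+6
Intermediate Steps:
l(D) = 0
V = -409
y(p) = 12 (y(p) = 12 + 4*(0/p) = 12 + 4*0 = 12 + 0 = 12)
h(b, q) = 409/3 - 113*b*q/3 (h(b, q) = -((113*b)*q - 409)/3 = -(113*b*q - 409)/3 = -(-409 + 113*b*q)/3 = 409/3 - 113*b*q/3)
(307542 + h(477, -70)) + y(11) = (307542 + (409/3 - 113/3*477*(-70))) + 12 = (307542 + (409/3 + 1257690)) + 12 = (307542 + 3773479/3) + 12 = 4696105/3 + 12 = 4696141/3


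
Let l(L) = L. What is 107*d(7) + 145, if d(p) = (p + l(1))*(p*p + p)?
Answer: 48081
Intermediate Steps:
d(p) = (1 + p)*(p + p²) (d(p) = (p + 1)*(p*p + p) = (1 + p)*(p² + p) = (1 + p)*(p + p²))
107*d(7) + 145 = 107*(7*(1 + 7² + 2*7)) + 145 = 107*(7*(1 + 49 + 14)) + 145 = 107*(7*64) + 145 = 107*448 + 145 = 47936 + 145 = 48081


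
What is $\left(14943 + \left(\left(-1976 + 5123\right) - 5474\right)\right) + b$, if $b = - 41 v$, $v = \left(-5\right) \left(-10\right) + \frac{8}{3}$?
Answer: $\frac{31370}{3} \approx 10457.0$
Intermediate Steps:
$v = \frac{158}{3}$ ($v = 50 + 8 \cdot \frac{1}{3} = 50 + \frac{8}{3} = \frac{158}{3} \approx 52.667$)
$b = - \frac{6478}{3}$ ($b = \left(-41\right) \frac{158}{3} = - \frac{6478}{3} \approx -2159.3$)
$\left(14943 + \left(\left(-1976 + 5123\right) - 5474\right)\right) + b = \left(14943 + \left(\left(-1976 + 5123\right) - 5474\right)\right) - \frac{6478}{3} = \left(14943 + \left(3147 - 5474\right)\right) - \frac{6478}{3} = \left(14943 - 2327\right) - \frac{6478}{3} = 12616 - \frac{6478}{3} = \frac{31370}{3}$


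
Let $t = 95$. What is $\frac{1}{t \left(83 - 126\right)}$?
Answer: $- \frac{1}{4085} \approx -0.0002448$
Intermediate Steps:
$\frac{1}{t \left(83 - 126\right)} = \frac{1}{95 \left(83 - 126\right)} = \frac{1}{95 \left(-43\right)} = \frac{1}{-4085} = - \frac{1}{4085}$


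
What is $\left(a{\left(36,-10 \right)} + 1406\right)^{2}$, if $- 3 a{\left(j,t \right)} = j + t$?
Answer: $\frac{17572864}{9} \approx 1.9525 \cdot 10^{6}$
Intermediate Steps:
$a{\left(j,t \right)} = - \frac{j}{3} - \frac{t}{3}$ ($a{\left(j,t \right)} = - \frac{j + t}{3} = - \frac{j}{3} - \frac{t}{3}$)
$\left(a{\left(36,-10 \right)} + 1406\right)^{2} = \left(\left(\left(- \frac{1}{3}\right) 36 - - \frac{10}{3}\right) + 1406\right)^{2} = \left(\left(-12 + \frac{10}{3}\right) + 1406\right)^{2} = \left(- \frac{26}{3} + 1406\right)^{2} = \left(\frac{4192}{3}\right)^{2} = \frac{17572864}{9}$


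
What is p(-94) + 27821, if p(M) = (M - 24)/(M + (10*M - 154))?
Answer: 16525733/594 ≈ 27821.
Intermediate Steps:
p(M) = (-24 + M)/(-154 + 11*M) (p(M) = (-24 + M)/(M + (-154 + 10*M)) = (-24 + M)/(-154 + 11*M))
p(-94) + 27821 = (-24 - 94)/(11*(-14 - 94)) + 27821 = (1/11)*(-118)/(-108) + 27821 = (1/11)*(-1/108)*(-118) + 27821 = 59/594 + 27821 = 16525733/594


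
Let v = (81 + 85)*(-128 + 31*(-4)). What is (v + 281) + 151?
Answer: -41400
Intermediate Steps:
v = -41832 (v = 166*(-128 - 124) = 166*(-252) = -41832)
(v + 281) + 151 = (-41832 + 281) + 151 = -41551 + 151 = -41400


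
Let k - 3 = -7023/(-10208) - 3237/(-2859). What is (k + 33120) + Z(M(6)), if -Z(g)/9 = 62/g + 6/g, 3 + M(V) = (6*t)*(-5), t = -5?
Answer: 15788053316551/476682976 ≈ 33121.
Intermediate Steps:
k = 46892023/9728224 (k = 3 + (-7023/(-10208) - 3237/(-2859)) = 3 + (-7023*(-1/10208) - 3237*(-1/2859)) = 3 + (7023/10208 + 1079/953) = 3 + 17707351/9728224 = 46892023/9728224 ≈ 4.8202)
M(V) = 147 (M(V) = -3 + (6*(-5))*(-5) = -3 - 30*(-5) = -3 + 150 = 147)
Z(g) = -612/g (Z(g) = -9*(62/g + 6/g) = -612/g)
(k + 33120) + Z(M(6)) = (46892023/9728224 + 33120) - 612/147 = 322245670903/9728224 - 612*1/147 = 322245670903/9728224 - 204/49 = 15788053316551/476682976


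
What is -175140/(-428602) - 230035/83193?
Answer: -42011519525/17828343093 ≈ -2.3564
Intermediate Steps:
-175140/(-428602) - 230035/83193 = -175140*(-1/428602) - 230035*1/83193 = 87570/214301 - 230035/83193 = -42011519525/17828343093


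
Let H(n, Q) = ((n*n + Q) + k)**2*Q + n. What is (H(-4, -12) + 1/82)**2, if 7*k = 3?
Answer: 924764952609/16144324 ≈ 57281.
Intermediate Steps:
k = 3/7 (k = (1/7)*3 = 3/7 ≈ 0.42857)
H(n, Q) = n + Q*(3/7 + Q + n**2)**2 (H(n, Q) = ((n*n + Q) + 3/7)**2*Q + n = ((n**2 + Q) + 3/7)**2*Q + n = ((Q + n**2) + 3/7)**2*Q + n = (3/7 + Q + n**2)**2*Q + n = Q*(3/7 + Q + n**2)**2 + n = n + Q*(3/7 + Q + n**2)**2)
(H(-4, -12) + 1/82)**2 = ((-4 + (1/49)*(-12)*(3 + 7*(-12) + 7*(-4)**2)**2) + 1/82)**2 = ((-4 + (1/49)*(-12)*(3 - 84 + 7*16)**2) + 1/82)**2 = ((-4 + (1/49)*(-12)*(3 - 84 + 112)**2) + 1/82)**2 = ((-4 + (1/49)*(-12)*31**2) + 1/82)**2 = ((-4 + (1/49)*(-12)*961) + 1/82)**2 = ((-4 - 11532/49) + 1/82)**2 = (-11728/49 + 1/82)**2 = (-961647/4018)**2 = 924764952609/16144324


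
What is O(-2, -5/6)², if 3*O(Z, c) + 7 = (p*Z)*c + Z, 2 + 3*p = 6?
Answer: 3721/729 ≈ 5.1043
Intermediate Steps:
p = 4/3 (p = -⅔ + (⅓)*6 = -⅔ + 2 = 4/3 ≈ 1.3333)
O(Z, c) = -7/3 + Z/3 + 4*Z*c/9 (O(Z, c) = -7/3 + ((4*Z/3)*c + Z)/3 = -7/3 + (4*Z*c/3 + Z)/3 = -7/3 + (Z + 4*Z*c/3)/3 = -7/3 + (Z/3 + 4*Z*c/9) = -7/3 + Z/3 + 4*Z*c/9)
O(-2, -5/6)² = (-7/3 + (⅓)*(-2) + (4/9)*(-2)*(-5/6))² = (-7/3 - ⅔ + (4/9)*(-2)*(-5*⅙))² = (-7/3 - ⅔ + (4/9)*(-2)*(-⅚))² = (-7/3 - ⅔ + 20/27)² = (-61/27)² = 3721/729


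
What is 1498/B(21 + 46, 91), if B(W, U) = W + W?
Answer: 749/67 ≈ 11.179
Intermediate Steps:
B(W, U) = 2*W
1498/B(21 + 46, 91) = 1498/((2*(21 + 46))) = 1498/((2*67)) = 1498/134 = 1498*(1/134) = 749/67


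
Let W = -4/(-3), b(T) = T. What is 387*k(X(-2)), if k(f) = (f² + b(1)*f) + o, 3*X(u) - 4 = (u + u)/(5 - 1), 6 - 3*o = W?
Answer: 1376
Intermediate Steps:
W = 4/3 (W = -4*(-⅓) = 4/3 ≈ 1.3333)
o = 14/9 (o = 2 - ⅓*4/3 = 2 - 4/9 = 14/9 ≈ 1.5556)
X(u) = 4/3 + u/6 (X(u) = 4/3 + ((u + u)/(5 - 1))/3 = 4/3 + ((2*u)/4)/3 = 4/3 + ((2*u)*(¼))/3 = 4/3 + (u/2)/3 = 4/3 + u/6)
k(f) = 14/9 + f + f² (k(f) = (f² + 1*f) + 14/9 = (f² + f) + 14/9 = (f + f²) + 14/9 = 14/9 + f + f²)
387*k(X(-2)) = 387*(14/9 + (4/3 + (⅙)*(-2)) + (4/3 + (⅙)*(-2))²) = 387*(14/9 + (4/3 - ⅓) + (4/3 - ⅓)²) = 387*(14/9 + 1 + 1²) = 387*(14/9 + 1 + 1) = 387*(32/9) = 1376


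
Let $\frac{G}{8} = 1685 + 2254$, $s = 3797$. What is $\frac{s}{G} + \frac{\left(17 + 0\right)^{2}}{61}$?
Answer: $\frac{9338585}{1922232} \approx 4.8582$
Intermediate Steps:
$G = 31512$ ($G = 8 \left(1685 + 2254\right) = 8 \cdot 3939 = 31512$)
$\frac{s}{G} + \frac{\left(17 + 0\right)^{2}}{61} = \frac{3797}{31512} + \frac{\left(17 + 0\right)^{2}}{61} = 3797 \cdot \frac{1}{31512} + 17^{2} \cdot \frac{1}{61} = \frac{3797}{31512} + 289 \cdot \frac{1}{61} = \frac{3797}{31512} + \frac{289}{61} = \frac{9338585}{1922232}$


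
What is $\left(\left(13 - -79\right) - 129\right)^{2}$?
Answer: $1369$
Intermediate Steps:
$\left(\left(13 - -79\right) - 129\right)^{2} = \left(\left(13 + 79\right) - 129\right)^{2} = \left(92 - 129\right)^{2} = \left(-37\right)^{2} = 1369$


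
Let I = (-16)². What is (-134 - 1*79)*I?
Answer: -54528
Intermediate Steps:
I = 256
(-134 - 1*79)*I = (-134 - 1*79)*256 = (-134 - 79)*256 = -213*256 = -54528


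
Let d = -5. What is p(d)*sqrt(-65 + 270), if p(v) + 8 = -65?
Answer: -73*sqrt(205) ≈ -1045.2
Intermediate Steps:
p(v) = -73 (p(v) = -8 - 65 = -73)
p(d)*sqrt(-65 + 270) = -73*sqrt(-65 + 270) = -73*sqrt(205)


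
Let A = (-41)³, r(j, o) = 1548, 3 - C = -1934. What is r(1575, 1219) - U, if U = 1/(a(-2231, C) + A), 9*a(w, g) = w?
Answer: 963660969/622520 ≈ 1548.0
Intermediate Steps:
C = 1937 (C = 3 - 1*(-1934) = 3 + 1934 = 1937)
a(w, g) = w/9
A = -68921
U = -9/622520 (U = 1/((⅑)*(-2231) - 68921) = 1/(-2231/9 - 68921) = 1/(-622520/9) = -9/622520 ≈ -1.4457e-5)
r(1575, 1219) - U = 1548 - 1*(-9/622520) = 1548 + 9/622520 = 963660969/622520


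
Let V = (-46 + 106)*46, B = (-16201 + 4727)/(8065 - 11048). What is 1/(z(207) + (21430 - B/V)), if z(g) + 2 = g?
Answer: 4116540/89061337163 ≈ 4.6221e-5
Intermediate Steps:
B = 11474/2983 (B = -11474/(-2983) = -11474*(-1/2983) = 11474/2983 ≈ 3.8465)
V = 2760 (V = 60*46 = 2760)
z(g) = -2 + g
1/(z(207) + (21430 - B/V)) = 1/((-2 + 207) + (21430 - 11474/(2983*2760))) = 1/(205 + (21430 - 11474/(2983*2760))) = 1/(205 + (21430 - 1*5737/4116540)) = 1/(205 + (21430 - 5737/4116540)) = 1/(205 + 88217446463/4116540) = 1/(89061337163/4116540) = 4116540/89061337163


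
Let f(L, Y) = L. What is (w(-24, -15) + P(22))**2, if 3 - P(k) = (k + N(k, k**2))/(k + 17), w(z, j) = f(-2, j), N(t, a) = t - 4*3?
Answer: 49/1521 ≈ 0.032216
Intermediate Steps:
N(t, a) = -12 + t (N(t, a) = t - 12 = -12 + t)
w(z, j) = -2
P(k) = 3 - (-12 + 2*k)/(17 + k) (P(k) = 3 - (k + (-12 + k))/(k + 17) = 3 - (-12 + 2*k)/(17 + k))
(w(-24, -15) + P(22))**2 = (-2 + (63 + 22)/(17 + 22))**2 = (-2 + 85/39)**2 = (7/39)**2 = 49/1521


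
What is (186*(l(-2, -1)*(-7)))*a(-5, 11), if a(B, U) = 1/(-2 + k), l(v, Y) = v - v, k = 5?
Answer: 0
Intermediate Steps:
l(v, Y) = 0
a(B, U) = ⅓ (a(B, U) = 1/(-2 + 5) = 1/3 = ⅓)
(186*(l(-2, -1)*(-7)))*a(-5, 11) = (186*(0*(-7)))*(⅓) = (186*0)*(⅓) = 0*(⅓) = 0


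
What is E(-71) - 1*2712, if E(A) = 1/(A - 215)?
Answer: -775633/286 ≈ -2712.0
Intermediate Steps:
E(A) = 1/(-215 + A)
E(-71) - 1*2712 = 1/(-215 - 71) - 1*2712 = 1/(-286) - 2712 = -1/286 - 2712 = -775633/286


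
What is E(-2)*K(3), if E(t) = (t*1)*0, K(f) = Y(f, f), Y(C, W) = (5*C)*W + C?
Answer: 0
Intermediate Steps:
Y(C, W) = C + 5*C*W (Y(C, W) = 5*C*W + C = C + 5*C*W)
K(f) = f*(1 + 5*f)
E(t) = 0 (E(t) = t*0 = 0)
E(-2)*K(3) = 0*(3*(1 + 5*3)) = 0*(3*(1 + 15)) = 0*(3*16) = 0*48 = 0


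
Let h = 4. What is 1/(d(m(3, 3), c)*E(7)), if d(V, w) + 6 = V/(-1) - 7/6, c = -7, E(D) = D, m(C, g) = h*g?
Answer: -6/805 ≈ -0.0074534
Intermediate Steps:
m(C, g) = 4*g
d(V, w) = -43/6 - V (d(V, w) = -6 + (V/(-1) - 7/6) = -6 + (V*(-1) - 7*⅙) = -6 + (-V - 7/6) = -6 + (-7/6 - V) = -43/6 - V)
1/(d(m(3, 3), c)*E(7)) = 1/((-43/6 - 4*3)*7) = 1/((-43/6 - 1*12)*7) = 1/((-43/6 - 12)*7) = 1/(-115/6*7) = 1/(-805/6) = -6/805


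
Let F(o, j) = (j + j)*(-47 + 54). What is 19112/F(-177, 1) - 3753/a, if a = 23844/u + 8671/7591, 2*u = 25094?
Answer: 38159585647/289794841 ≈ 131.68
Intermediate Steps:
u = 12547 (u = (½)*25094 = 12547)
a = 289794841/95244277 (a = 23844/12547 + 8671/7591 = 289794841/95244277 ≈ 3.0426)
F(o, j) = 14*j (F(o, j) = (2*j)*7 = 14*j)
19112/F(-177, 1) - 3753/a = 19112/((14*1)) - 3753/289794841/95244277 = 19112/14 - 3753*95244277/289794841 = 19112*(1/14) - 357451771581/289794841 = 9556/7 - 357451771581/289794841 = 38159585647/289794841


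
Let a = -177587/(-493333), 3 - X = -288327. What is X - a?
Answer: 142242526303/493333 ≈ 2.8833e+5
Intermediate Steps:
X = 288330 (X = 3 - 1*(-288327) = 3 + 288327 = 288330)
a = 177587/493333 (a = -177587*(-1/493333) = 177587/493333 ≈ 0.35997)
X - a = 288330 - 1*177587/493333 = 288330 - 177587/493333 = 142242526303/493333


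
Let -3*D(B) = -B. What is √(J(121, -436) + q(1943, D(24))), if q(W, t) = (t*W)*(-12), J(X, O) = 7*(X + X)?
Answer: I*√184834 ≈ 429.92*I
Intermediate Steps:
D(B) = B/3 (D(B) = -(-1)*B/3 = B/3)
J(X, O) = 14*X (J(X, O) = 7*(2*X) = 14*X)
q(W, t) = -12*W*t (q(W, t) = (W*t)*(-12) = -12*W*t)
√(J(121, -436) + q(1943, D(24))) = √(14*121 - 12*1943*(⅓)*24) = √(1694 - 12*1943*8) = √(1694 - 186528) = √(-184834) = I*√184834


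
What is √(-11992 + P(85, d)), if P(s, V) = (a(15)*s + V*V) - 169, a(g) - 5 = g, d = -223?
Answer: 2*√9817 ≈ 198.16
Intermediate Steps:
a(g) = 5 + g
P(s, V) = -169 + V² + 20*s (P(s, V) = ((5 + 15)*s + V*V) - 169 = (20*s + V²) - 169 = (V² + 20*s) - 169 = -169 + V² + 20*s)
√(-11992 + P(85, d)) = √(-11992 + (-169 + (-223)² + 20*85)) = √(-11992 + (-169 + 49729 + 1700)) = √(-11992 + 51260) = √39268 = 2*√9817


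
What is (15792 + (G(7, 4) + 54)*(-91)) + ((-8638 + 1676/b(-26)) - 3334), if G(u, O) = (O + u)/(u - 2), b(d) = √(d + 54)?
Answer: -6471/5 + 838*√7/7 ≈ -977.47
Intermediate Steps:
b(d) = √(54 + d)
G(u, O) = (O + u)/(-2 + u)
(15792 + (G(7, 4) + 54)*(-91)) + ((-8638 + 1676/b(-26)) - 3334) = (15792 + ((4 + 7)/(-2 + 7) + 54)*(-91)) + ((-8638 + 1676/(√(54 - 26))) - 3334) = (15792 + (11/5 + 54)*(-91)) + ((-8638 + 1676/(√28)) - 3334) = (15792 + ((⅕)*11 + 54)*(-91)) + ((-8638 + 1676/((2*√7))) - 3334) = (15792 + (11/5 + 54)*(-91)) + ((-8638 + 1676*(√7/14)) - 3334) = (15792 + (281/5)*(-91)) + ((-8638 + 838*√7/7) - 3334) = (15792 - 25571/5) + (-11972 + 838*√7/7) = 53389/5 + (-11972 + 838*√7/7) = -6471/5 + 838*√7/7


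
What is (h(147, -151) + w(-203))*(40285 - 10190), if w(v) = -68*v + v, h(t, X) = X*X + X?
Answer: 1090973845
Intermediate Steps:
h(t, X) = X + X² (h(t, X) = X² + X = X + X²)
w(v) = -67*v
(h(147, -151) + w(-203))*(40285 - 10190) = (-151*(1 - 151) - 67*(-203))*(40285 - 10190) = (-151*(-150) + 13601)*30095 = (22650 + 13601)*30095 = 36251*30095 = 1090973845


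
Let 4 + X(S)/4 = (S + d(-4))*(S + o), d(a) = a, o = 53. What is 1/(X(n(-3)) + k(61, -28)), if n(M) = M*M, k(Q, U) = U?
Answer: 1/1196 ≈ 0.00083612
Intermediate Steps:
n(M) = M**2
X(S) = -16 + 4*(-4 + S)*(53 + S) (X(S) = -16 + 4*((S - 4)*(S + 53)) = -16 + 4*((-4 + S)*(53 + S)) = -16 + 4*(-4 + S)*(53 + S))
1/(X(n(-3)) + k(61, -28)) = 1/((-864 + 4*((-3)**2)**2 + 196*(-3)**2) - 28) = 1/((-864 + 4*9**2 + 196*9) - 28) = 1/((-864 + 4*81 + 1764) - 28) = 1/((-864 + 324 + 1764) - 28) = 1/(1224 - 28) = 1/1196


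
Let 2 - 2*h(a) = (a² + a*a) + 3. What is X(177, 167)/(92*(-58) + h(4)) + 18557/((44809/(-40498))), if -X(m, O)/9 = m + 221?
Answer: -8044715425454/479680345 ≈ -16771.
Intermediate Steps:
X(m, O) = -1989 - 9*m (X(m, O) = -9*(m + 221) = -9*(221 + m) = -1989 - 9*m)
h(a) = -½ - a² (h(a) = 1 - ((a² + a*a) + 3)/2 = 1 - ((a² + a²) + 3)/2 = 1 - (2*a² + 3)/2 = 1 - (3 + 2*a²)/2 = 1 + (-3/2 - a²) = -½ - a²)
X(177, 167)/(92*(-58) + h(4)) + 18557/((44809/(-40498))) = (-1989 - 9*177)/(92*(-58) + (-½ - 1*4²)) + 18557/((44809/(-40498))) = (-1989 - 1593)/(-5336 + (-½ - 1*16)) + 18557/((44809*(-1/40498))) = -3582/(-5336 + (-½ - 16)) + 18557/(-44809/40498) = -3582/(-5336 - 33/2) + 18557*(-40498/44809) = -3582/(-10705/2) - 751521386/44809 = -3582*(-2/10705) - 751521386/44809 = 7164/10705 - 751521386/44809 = -8044715425454/479680345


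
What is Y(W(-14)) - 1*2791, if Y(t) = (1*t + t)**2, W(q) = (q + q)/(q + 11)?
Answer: -21983/9 ≈ -2442.6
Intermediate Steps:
W(q) = 2*q/(11 + q) (W(q) = (2*q)/(11 + q) = 2*q/(11 + q))
Y(t) = 4*t**2 (Y(t) = (t + t)**2 = (2*t)**2 = 4*t**2)
Y(W(-14)) - 1*2791 = 4*(2*(-14)/(11 - 14))**2 - 1*2791 = 4*(2*(-14)/(-3))**2 - 2791 = 4*(2*(-14)*(-1/3))**2 - 2791 = 4*(28/3)**2 - 2791 = 4*(784/9) - 2791 = 3136/9 - 2791 = -21983/9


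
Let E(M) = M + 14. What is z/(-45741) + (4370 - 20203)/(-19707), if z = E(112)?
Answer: 240578057/300472629 ≈ 0.80067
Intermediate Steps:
E(M) = 14 + M
z = 126 (z = 14 + 112 = 126)
z/(-45741) + (4370 - 20203)/(-19707) = 126/(-45741) + (4370 - 20203)/(-19707) = 126*(-1/45741) - 15833*(-1/19707) = -42/15247 + 15833/19707 = 240578057/300472629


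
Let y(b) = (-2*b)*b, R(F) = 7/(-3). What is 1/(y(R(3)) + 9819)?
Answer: 9/88273 ≈ 0.00010196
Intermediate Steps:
R(F) = -7/3 (R(F) = 7*(-1/3) = -7/3)
y(b) = -2*b**2
1/(y(R(3)) + 9819) = 1/(-2*(-7/3)**2 + 9819) = 1/(-2*49/9 + 9819) = 1/(-98/9 + 9819) = 1/(88273/9) = 9/88273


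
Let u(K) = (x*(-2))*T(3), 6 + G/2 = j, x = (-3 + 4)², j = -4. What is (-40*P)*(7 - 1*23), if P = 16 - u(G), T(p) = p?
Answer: 14080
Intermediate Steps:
x = 1 (x = 1² = 1)
G = -20 (G = -12 + 2*(-4) = -12 - 8 = -20)
u(K) = -6 (u(K) = (1*(-2))*3 = -2*3 = -6)
P = 22 (P = 16 - 1*(-6) = 16 + 6 = 22)
(-40*P)*(7 - 1*23) = (-40*22)*(7 - 1*23) = -880*(7 - 23) = -880*(-16) = 14080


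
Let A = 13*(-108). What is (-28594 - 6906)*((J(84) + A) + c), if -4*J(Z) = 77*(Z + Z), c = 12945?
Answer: -294898500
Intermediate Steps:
J(Z) = -77*Z/2 (J(Z) = -77*(Z + Z)/4 = -77*2*Z/4 = -77*Z/2)
A = -1404
(-28594 - 6906)*((J(84) + A) + c) = (-28594 - 6906)*((-77/2*84 - 1404) + 12945) = -35500*((-3234 - 1404) + 12945) = -35500*(-4638 + 12945) = -35500*8307 = -294898500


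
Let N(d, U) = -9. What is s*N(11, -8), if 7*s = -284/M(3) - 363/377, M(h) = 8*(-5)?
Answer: -208233/26390 ≈ -7.8906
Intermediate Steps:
M(h) = -40
s = 23137/26390 (s = (-284/(-40) - 363/377)/7 = (-284*(-1/40) - 363*1/377)/7 = (71/10 - 363/377)/7 = (1/7)*(23137/3770) = 23137/26390 ≈ 0.87673)
s*N(11, -8) = (23137/26390)*(-9) = -208233/26390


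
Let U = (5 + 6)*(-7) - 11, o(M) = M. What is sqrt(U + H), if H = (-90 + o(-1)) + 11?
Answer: 2*I*sqrt(42) ≈ 12.961*I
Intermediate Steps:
U = -88 (U = 11*(-7) - 11 = -77 - 11 = -88)
H = -80 (H = (-90 - 1) + 11 = -91 + 11 = -80)
sqrt(U + H) = sqrt(-88 - 80) = sqrt(-168) = 2*I*sqrt(42)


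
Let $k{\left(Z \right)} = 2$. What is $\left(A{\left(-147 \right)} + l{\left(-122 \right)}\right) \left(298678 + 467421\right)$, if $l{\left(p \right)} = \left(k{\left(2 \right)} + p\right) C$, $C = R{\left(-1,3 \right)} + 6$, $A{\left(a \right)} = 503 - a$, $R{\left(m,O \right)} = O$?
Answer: $-329422570$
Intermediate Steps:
$C = 9$ ($C = 3 + 6 = 9$)
$l{\left(p \right)} = 18 + 9 p$ ($l{\left(p \right)} = \left(2 + p\right) 9 = 18 + 9 p$)
$\left(A{\left(-147 \right)} + l{\left(-122 \right)}\right) \left(298678 + 467421\right) = \left(\left(503 - -147\right) + \left(18 + 9 \left(-122\right)\right)\right) \left(298678 + 467421\right) = \left(\left(503 + 147\right) + \left(18 - 1098\right)\right) 766099 = \left(650 - 1080\right) 766099 = \left(-430\right) 766099 = -329422570$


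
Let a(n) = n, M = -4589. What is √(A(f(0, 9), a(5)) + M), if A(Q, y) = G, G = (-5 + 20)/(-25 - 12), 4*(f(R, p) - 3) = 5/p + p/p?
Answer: 4*I*√392681/37 ≈ 67.745*I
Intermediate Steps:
f(R, p) = 13/4 + 5/(4*p) (f(R, p) = 3 + (5/p + p/p)/4 = 3 + (5/p + 1)/4 = 3 + (1 + 5/p)/4 = 3 + (¼ + 5/(4*p)) = 13/4 + 5/(4*p))
G = -15/37 (G = 15/(-37) = 15*(-1/37) = -15/37 ≈ -0.40541)
A(Q, y) = -15/37
√(A(f(0, 9), a(5)) + M) = √(-15/37 - 4589) = √(-169808/37) = 4*I*√392681/37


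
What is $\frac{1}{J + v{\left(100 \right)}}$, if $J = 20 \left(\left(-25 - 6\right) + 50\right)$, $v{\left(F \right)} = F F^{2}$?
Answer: $\frac{1}{1000380} \approx 9.9962 \cdot 10^{-7}$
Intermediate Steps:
$v{\left(F \right)} = F^{3}$
$J = 380$ ($J = 20 \left(-31 + 50\right) = 20 \cdot 19 = 380$)
$\frac{1}{J + v{\left(100 \right)}} = \frac{1}{380 + 100^{3}} = \frac{1}{380 + 1000000} = \frac{1}{1000380}$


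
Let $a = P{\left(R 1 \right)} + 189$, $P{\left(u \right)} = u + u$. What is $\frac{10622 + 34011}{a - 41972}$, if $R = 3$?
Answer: $- \frac{44633}{41777} \approx -1.0684$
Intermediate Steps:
$P{\left(u \right)} = 2 u$
$a = 195$ ($a = 2 \cdot 3 \cdot 1 + 189 = 2 \cdot 3 + 189 = 6 + 189 = 195$)
$\frac{10622 + 34011}{a - 41972} = \frac{10622 + 34011}{195 - 41972} = \frac{44633}{-41777} = 44633 \left(- \frac{1}{41777}\right) = - \frac{44633}{41777}$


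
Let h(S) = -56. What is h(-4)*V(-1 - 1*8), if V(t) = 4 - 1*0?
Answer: -224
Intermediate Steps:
V(t) = 4 (V(t) = 4 + 0 = 4)
h(-4)*V(-1 - 1*8) = -56*4 = -224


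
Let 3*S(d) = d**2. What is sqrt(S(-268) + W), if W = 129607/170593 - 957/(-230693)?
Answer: 4*sqrt(20858158518208287787551369)/118063832847 ≈ 154.73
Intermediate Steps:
S(d) = d**2/3
W = 30062685152/39354610949 (W = 129607*(1/170593) - 957*(-1/230693) = 129607/170593 + 957/230693 = 30062685152/39354610949 ≈ 0.76389)
sqrt(S(-268) + W) = sqrt((1/3)*(-268)**2 + 30062685152/39354610949) = sqrt((1/3)*71824 + 30062685152/39354610949) = sqrt(71824/3 + 30062685152/39354610949) = sqrt(2826695764856432/118063832847) = 4*sqrt(20858158518208287787551369)/118063832847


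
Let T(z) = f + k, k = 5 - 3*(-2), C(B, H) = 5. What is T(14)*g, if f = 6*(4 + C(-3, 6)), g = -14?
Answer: -910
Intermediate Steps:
k = 11 (k = 5 + 6 = 11)
f = 54 (f = 6*(4 + 5) = 6*9 = 54)
T(z) = 65 (T(z) = 54 + 11 = 65)
T(14)*g = 65*(-14) = -910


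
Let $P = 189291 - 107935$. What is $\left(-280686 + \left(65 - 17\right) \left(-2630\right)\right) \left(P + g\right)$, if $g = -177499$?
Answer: $39123086418$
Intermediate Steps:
$P = 81356$ ($P = 189291 - 107935 = 81356$)
$\left(-280686 + \left(65 - 17\right) \left(-2630\right)\right) \left(P + g\right) = \left(-280686 + \left(65 - 17\right) \left(-2630\right)\right) \left(81356 - 177499\right) = \left(-280686 + 48 \left(-2630\right)\right) \left(-96143\right) = \left(-280686 - 126240\right) \left(-96143\right) = \left(-406926\right) \left(-96143\right) = 39123086418$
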